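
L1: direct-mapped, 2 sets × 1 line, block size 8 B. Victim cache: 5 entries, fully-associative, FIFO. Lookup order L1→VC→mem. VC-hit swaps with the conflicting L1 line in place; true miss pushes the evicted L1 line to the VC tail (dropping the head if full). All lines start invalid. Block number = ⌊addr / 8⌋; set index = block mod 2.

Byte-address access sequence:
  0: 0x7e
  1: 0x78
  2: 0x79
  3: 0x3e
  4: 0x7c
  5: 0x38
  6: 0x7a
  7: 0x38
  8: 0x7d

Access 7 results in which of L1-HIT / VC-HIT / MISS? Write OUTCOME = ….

OUTCOME = VC-HIT

  [0] addr=0x7e blk=15 s=1: MISS | VC []
  [1] addr=0x78 blk=15 s=1: L1-HIT | VC []
  [2] addr=0x79 blk=15 s=1: L1-HIT | VC []
  [3] addr=0x3e blk=7 s=1: MISS | VC [15]
  [4] addr=0x7c blk=15 s=1: VC-HIT | VC [7]
  [5] addr=0x38 blk=7 s=1: VC-HIT | VC [15]
  [6] addr=0x7a blk=15 s=1: VC-HIT | VC [7]
  [7] addr=0x38 blk=7 s=1: VC-HIT | VC [15]
  [8] addr=0x7d blk=15 s=1: VC-HIT | VC [7]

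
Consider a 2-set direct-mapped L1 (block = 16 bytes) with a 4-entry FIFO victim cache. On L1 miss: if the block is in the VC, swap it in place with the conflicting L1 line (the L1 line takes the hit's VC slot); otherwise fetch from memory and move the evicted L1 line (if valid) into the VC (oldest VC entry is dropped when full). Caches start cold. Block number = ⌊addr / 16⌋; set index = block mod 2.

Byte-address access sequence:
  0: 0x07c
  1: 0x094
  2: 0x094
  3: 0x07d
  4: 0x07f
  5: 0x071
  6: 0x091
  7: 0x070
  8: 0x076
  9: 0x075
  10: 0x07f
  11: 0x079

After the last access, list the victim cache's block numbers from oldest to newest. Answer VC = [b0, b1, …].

VC = [9]

  [0] addr=0x7c blk=7 s=1: MISS | VC []
  [1] addr=0x94 blk=9 s=1: MISS | VC [7]
  [2] addr=0x94 blk=9 s=1: L1-HIT | VC [7]
  [3] addr=0x7d blk=7 s=1: VC-HIT | VC [9]
  [4] addr=0x7f blk=7 s=1: L1-HIT | VC [9]
  [5] addr=0x71 blk=7 s=1: L1-HIT | VC [9]
  [6] addr=0x91 blk=9 s=1: VC-HIT | VC [7]
  [7] addr=0x70 blk=7 s=1: VC-HIT | VC [9]
  [8] addr=0x76 blk=7 s=1: L1-HIT | VC [9]
  [9] addr=0x75 blk=7 s=1: L1-HIT | VC [9]
  [10] addr=0x7f blk=7 s=1: L1-HIT | VC [9]
  [11] addr=0x79 blk=7 s=1: L1-HIT | VC [9]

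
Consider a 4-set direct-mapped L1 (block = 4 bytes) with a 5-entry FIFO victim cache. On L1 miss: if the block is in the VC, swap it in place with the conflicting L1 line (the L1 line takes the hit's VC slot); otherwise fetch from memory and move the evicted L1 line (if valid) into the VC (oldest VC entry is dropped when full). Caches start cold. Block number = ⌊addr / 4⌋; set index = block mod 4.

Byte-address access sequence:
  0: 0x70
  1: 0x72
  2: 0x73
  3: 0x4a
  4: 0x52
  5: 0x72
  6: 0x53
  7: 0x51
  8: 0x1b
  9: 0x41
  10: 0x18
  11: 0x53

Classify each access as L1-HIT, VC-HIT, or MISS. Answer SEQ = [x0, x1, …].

#0 0x70→b28/s0 MISS; vc=[]
#1 0x72→b28/s0 L1-HIT; vc=[]
#2 0x73→b28/s0 L1-HIT; vc=[]
#3 0x4a→b18/s2 MISS; vc=[]
#4 0x52→b20/s0 MISS; vc=[28]
#5 0x72→b28/s0 VC-HIT; vc=[20]
#6 0x53→b20/s0 VC-HIT; vc=[28]
#7 0x51→b20/s0 L1-HIT; vc=[28]
#8 0x1b→b6/s2 MISS; vc=[28,18]
#9 0x41→b16/s0 MISS; vc=[28,18,20]
#10 0x18→b6/s2 L1-HIT; vc=[28,18,20]
#11 0x53→b20/s0 VC-HIT; vc=[28,18,16]

SEQ = [MISS, L1-HIT, L1-HIT, MISS, MISS, VC-HIT, VC-HIT, L1-HIT, MISS, MISS, L1-HIT, VC-HIT]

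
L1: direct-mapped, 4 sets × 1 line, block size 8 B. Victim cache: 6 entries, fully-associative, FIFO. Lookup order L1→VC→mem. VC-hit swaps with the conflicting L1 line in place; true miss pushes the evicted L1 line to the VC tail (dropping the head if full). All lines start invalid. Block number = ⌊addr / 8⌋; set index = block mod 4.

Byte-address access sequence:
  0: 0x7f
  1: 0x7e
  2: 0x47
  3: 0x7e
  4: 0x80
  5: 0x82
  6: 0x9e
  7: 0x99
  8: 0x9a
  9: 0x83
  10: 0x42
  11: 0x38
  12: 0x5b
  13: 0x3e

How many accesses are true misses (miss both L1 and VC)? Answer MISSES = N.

#0 0x7f→b15/s3 MISS; vc=[]
#1 0x7e→b15/s3 L1-HIT; vc=[]
#2 0x47→b8/s0 MISS; vc=[]
#3 0x7e→b15/s3 L1-HIT; vc=[]
#4 0x80→b16/s0 MISS; vc=[8]
#5 0x82→b16/s0 L1-HIT; vc=[8]
#6 0x9e→b19/s3 MISS; vc=[8,15]
#7 0x99→b19/s3 L1-HIT; vc=[8,15]
#8 0x9a→b19/s3 L1-HIT; vc=[8,15]
#9 0x83→b16/s0 L1-HIT; vc=[8,15]
#10 0x42→b8/s0 VC-HIT; vc=[16,15]
#11 0x38→b7/s3 MISS; vc=[16,15,19]
#12 0x5b→b11/s3 MISS; vc=[16,15,19,7]
#13 0x3e→b7/s3 VC-HIT; vc=[16,15,19,11]

MISSES = 6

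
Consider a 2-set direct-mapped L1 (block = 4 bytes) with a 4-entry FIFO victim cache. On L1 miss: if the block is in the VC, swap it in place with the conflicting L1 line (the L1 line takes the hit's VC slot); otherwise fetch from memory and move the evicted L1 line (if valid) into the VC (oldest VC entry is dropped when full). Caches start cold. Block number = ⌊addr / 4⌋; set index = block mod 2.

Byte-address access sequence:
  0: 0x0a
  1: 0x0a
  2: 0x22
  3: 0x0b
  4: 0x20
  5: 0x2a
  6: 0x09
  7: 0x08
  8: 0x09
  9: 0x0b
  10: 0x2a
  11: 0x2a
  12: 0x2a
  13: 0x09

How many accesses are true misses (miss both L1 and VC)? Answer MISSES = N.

MISSES = 3

  [0] addr=0xa blk=2 s=0: MISS | VC []
  [1] addr=0xa blk=2 s=0: L1-HIT | VC []
  [2] addr=0x22 blk=8 s=0: MISS | VC [2]
  [3] addr=0xb blk=2 s=0: VC-HIT | VC [8]
  [4] addr=0x20 blk=8 s=0: VC-HIT | VC [2]
  [5] addr=0x2a blk=10 s=0: MISS | VC [2, 8]
  [6] addr=0x9 blk=2 s=0: VC-HIT | VC [10, 8]
  [7] addr=0x8 blk=2 s=0: L1-HIT | VC [10, 8]
  [8] addr=0x9 blk=2 s=0: L1-HIT | VC [10, 8]
  [9] addr=0xb blk=2 s=0: L1-HIT | VC [10, 8]
  [10] addr=0x2a blk=10 s=0: VC-HIT | VC [2, 8]
  [11] addr=0x2a blk=10 s=0: L1-HIT | VC [2, 8]
  [12] addr=0x2a blk=10 s=0: L1-HIT | VC [2, 8]
  [13] addr=0x9 blk=2 s=0: VC-HIT | VC [10, 8]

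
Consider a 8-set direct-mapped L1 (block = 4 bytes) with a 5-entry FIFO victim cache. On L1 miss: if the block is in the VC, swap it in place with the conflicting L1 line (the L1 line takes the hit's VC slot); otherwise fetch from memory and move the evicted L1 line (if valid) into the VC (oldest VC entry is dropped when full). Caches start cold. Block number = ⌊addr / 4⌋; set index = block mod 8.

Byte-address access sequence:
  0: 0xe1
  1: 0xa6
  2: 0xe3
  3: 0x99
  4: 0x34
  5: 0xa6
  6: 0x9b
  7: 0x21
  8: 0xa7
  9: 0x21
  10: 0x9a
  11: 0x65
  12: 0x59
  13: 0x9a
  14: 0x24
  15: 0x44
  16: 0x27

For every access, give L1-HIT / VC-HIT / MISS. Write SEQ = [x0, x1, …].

SEQ = [MISS, MISS, L1-HIT, MISS, MISS, L1-HIT, L1-HIT, MISS, L1-HIT, L1-HIT, L1-HIT, MISS, MISS, VC-HIT, MISS, MISS, VC-HIT]

#0 0xe1→b56/s0 MISS; vc=[]
#1 0xa6→b41/s1 MISS; vc=[]
#2 0xe3→b56/s0 L1-HIT; vc=[]
#3 0x99→b38/s6 MISS; vc=[]
#4 0x34→b13/s5 MISS; vc=[]
#5 0xa6→b41/s1 L1-HIT; vc=[]
#6 0x9b→b38/s6 L1-HIT; vc=[]
#7 0x21→b8/s0 MISS; vc=[56]
#8 0xa7→b41/s1 L1-HIT; vc=[56]
#9 0x21→b8/s0 L1-HIT; vc=[56]
#10 0x9a→b38/s6 L1-HIT; vc=[56]
#11 0x65→b25/s1 MISS; vc=[56,41]
#12 0x59→b22/s6 MISS; vc=[56,41,38]
#13 0x9a→b38/s6 VC-HIT; vc=[56,41,22]
#14 0x24→b9/s1 MISS; vc=[56,41,22,25]
#15 0x44→b17/s1 MISS; vc=[56,41,22,25,9]
#16 0x27→b9/s1 VC-HIT; vc=[56,41,22,25,17]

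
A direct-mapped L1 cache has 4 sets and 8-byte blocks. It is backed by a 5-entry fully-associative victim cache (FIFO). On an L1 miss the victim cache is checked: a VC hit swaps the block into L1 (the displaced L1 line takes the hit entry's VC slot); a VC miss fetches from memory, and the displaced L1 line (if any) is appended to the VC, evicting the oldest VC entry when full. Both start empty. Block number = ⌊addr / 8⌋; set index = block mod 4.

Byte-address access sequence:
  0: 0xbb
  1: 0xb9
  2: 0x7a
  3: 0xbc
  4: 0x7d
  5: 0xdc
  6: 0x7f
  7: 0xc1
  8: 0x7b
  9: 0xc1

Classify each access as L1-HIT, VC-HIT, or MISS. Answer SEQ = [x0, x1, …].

SEQ = [MISS, L1-HIT, MISS, VC-HIT, VC-HIT, MISS, VC-HIT, MISS, L1-HIT, L1-HIT]

#0 0xbb→b23/s3 MISS; vc=[]
#1 0xb9→b23/s3 L1-HIT; vc=[]
#2 0x7a→b15/s3 MISS; vc=[23]
#3 0xbc→b23/s3 VC-HIT; vc=[15]
#4 0x7d→b15/s3 VC-HIT; vc=[23]
#5 0xdc→b27/s3 MISS; vc=[23,15]
#6 0x7f→b15/s3 VC-HIT; vc=[23,27]
#7 0xc1→b24/s0 MISS; vc=[23,27]
#8 0x7b→b15/s3 L1-HIT; vc=[23,27]
#9 0xc1→b24/s0 L1-HIT; vc=[23,27]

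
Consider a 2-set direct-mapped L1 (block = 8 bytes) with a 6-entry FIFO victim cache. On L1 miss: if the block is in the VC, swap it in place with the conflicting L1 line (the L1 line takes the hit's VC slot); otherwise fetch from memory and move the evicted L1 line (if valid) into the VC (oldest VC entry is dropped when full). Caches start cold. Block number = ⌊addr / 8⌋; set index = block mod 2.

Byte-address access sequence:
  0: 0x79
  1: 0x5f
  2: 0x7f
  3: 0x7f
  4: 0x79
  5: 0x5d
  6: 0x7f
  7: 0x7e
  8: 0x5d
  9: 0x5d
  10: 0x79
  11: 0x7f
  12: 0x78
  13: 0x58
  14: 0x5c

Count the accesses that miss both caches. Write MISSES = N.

  [0] addr=0x79 blk=15 s=1: MISS | VC []
  [1] addr=0x5f blk=11 s=1: MISS | VC [15]
  [2] addr=0x7f blk=15 s=1: VC-HIT | VC [11]
  [3] addr=0x7f blk=15 s=1: L1-HIT | VC [11]
  [4] addr=0x79 blk=15 s=1: L1-HIT | VC [11]
  [5] addr=0x5d blk=11 s=1: VC-HIT | VC [15]
  [6] addr=0x7f blk=15 s=1: VC-HIT | VC [11]
  [7] addr=0x7e blk=15 s=1: L1-HIT | VC [11]
  [8] addr=0x5d blk=11 s=1: VC-HIT | VC [15]
  [9] addr=0x5d blk=11 s=1: L1-HIT | VC [15]
  [10] addr=0x79 blk=15 s=1: VC-HIT | VC [11]
  [11] addr=0x7f blk=15 s=1: L1-HIT | VC [11]
  [12] addr=0x78 blk=15 s=1: L1-HIT | VC [11]
  [13] addr=0x58 blk=11 s=1: VC-HIT | VC [15]
  [14] addr=0x5c blk=11 s=1: L1-HIT | VC [15]

MISSES = 2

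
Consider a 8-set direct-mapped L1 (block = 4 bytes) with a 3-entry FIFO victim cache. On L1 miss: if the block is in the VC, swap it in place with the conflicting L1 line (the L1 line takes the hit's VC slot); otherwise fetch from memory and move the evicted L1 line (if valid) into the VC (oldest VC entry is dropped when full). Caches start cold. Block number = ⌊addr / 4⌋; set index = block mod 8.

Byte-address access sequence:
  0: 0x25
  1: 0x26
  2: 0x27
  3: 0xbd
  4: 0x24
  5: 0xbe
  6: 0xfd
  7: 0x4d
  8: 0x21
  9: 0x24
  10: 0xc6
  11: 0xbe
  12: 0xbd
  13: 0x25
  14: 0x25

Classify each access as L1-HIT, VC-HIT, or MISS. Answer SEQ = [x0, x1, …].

#0 0x25→b9/s1 MISS; vc=[]
#1 0x26→b9/s1 L1-HIT; vc=[]
#2 0x27→b9/s1 L1-HIT; vc=[]
#3 0xbd→b47/s7 MISS; vc=[]
#4 0x24→b9/s1 L1-HIT; vc=[]
#5 0xbe→b47/s7 L1-HIT; vc=[]
#6 0xfd→b63/s7 MISS; vc=[47]
#7 0x4d→b19/s3 MISS; vc=[47]
#8 0x21→b8/s0 MISS; vc=[47]
#9 0x24→b9/s1 L1-HIT; vc=[47]
#10 0xc6→b49/s1 MISS; vc=[47,9]
#11 0xbe→b47/s7 VC-HIT; vc=[63,9]
#12 0xbd→b47/s7 L1-HIT; vc=[63,9]
#13 0x25→b9/s1 VC-HIT; vc=[63,49]
#14 0x25→b9/s1 L1-HIT; vc=[63,49]

SEQ = [MISS, L1-HIT, L1-HIT, MISS, L1-HIT, L1-HIT, MISS, MISS, MISS, L1-HIT, MISS, VC-HIT, L1-HIT, VC-HIT, L1-HIT]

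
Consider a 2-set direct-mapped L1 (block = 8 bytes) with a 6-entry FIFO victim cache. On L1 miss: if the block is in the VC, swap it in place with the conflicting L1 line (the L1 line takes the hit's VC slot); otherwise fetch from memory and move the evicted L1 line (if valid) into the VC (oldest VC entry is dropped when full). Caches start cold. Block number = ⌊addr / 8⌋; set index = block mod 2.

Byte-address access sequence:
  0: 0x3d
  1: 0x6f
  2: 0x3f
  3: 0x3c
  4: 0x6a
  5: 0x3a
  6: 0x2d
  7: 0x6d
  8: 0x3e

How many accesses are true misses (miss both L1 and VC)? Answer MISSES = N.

MISSES = 3

  [0] addr=0x3d blk=7 s=1: MISS | VC []
  [1] addr=0x6f blk=13 s=1: MISS | VC [7]
  [2] addr=0x3f blk=7 s=1: VC-HIT | VC [13]
  [3] addr=0x3c blk=7 s=1: L1-HIT | VC [13]
  [4] addr=0x6a blk=13 s=1: VC-HIT | VC [7]
  [5] addr=0x3a blk=7 s=1: VC-HIT | VC [13]
  [6] addr=0x2d blk=5 s=1: MISS | VC [13, 7]
  [7] addr=0x6d blk=13 s=1: VC-HIT | VC [5, 7]
  [8] addr=0x3e blk=7 s=1: VC-HIT | VC [5, 13]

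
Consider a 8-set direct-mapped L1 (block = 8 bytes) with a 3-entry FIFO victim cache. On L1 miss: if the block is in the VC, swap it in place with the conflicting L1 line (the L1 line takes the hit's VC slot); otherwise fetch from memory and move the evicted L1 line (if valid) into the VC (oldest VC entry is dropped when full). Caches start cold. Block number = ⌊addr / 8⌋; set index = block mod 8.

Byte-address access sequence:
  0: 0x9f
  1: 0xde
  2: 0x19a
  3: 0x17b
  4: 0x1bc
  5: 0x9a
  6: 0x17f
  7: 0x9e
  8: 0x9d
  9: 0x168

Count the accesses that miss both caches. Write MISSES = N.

MISSES = 6

  [0] addr=0x9f blk=19 s=3: MISS | VC []
  [1] addr=0xde blk=27 s=3: MISS | VC [19]
  [2] addr=0x19a blk=51 s=3: MISS | VC [19, 27]
  [3] addr=0x17b blk=47 s=7: MISS | VC [19, 27]
  [4] addr=0x1bc blk=55 s=7: MISS | VC [19, 27, 47]
  [5] addr=0x9a blk=19 s=3: VC-HIT | VC [51, 27, 47]
  [6] addr=0x17f blk=47 s=7: VC-HIT | VC [51, 27, 55]
  [7] addr=0x9e blk=19 s=3: L1-HIT | VC [51, 27, 55]
  [8] addr=0x9d blk=19 s=3: L1-HIT | VC [51, 27, 55]
  [9] addr=0x168 blk=45 s=5: MISS | VC [51, 27, 55]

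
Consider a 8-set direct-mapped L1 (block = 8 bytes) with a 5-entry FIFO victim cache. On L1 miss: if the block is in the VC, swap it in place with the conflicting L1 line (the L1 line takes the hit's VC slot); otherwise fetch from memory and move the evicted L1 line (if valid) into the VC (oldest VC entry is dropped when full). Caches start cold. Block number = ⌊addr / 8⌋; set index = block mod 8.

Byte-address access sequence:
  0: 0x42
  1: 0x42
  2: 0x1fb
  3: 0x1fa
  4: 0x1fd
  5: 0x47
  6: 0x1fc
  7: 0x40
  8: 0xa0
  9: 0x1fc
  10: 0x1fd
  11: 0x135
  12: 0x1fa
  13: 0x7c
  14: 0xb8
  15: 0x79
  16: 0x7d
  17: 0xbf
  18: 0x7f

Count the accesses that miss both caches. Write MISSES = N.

MISSES = 6

#0 0x42→b8/s0 MISS; vc=[]
#1 0x42→b8/s0 L1-HIT; vc=[]
#2 0x1fb→b63/s7 MISS; vc=[]
#3 0x1fa→b63/s7 L1-HIT; vc=[]
#4 0x1fd→b63/s7 L1-HIT; vc=[]
#5 0x47→b8/s0 L1-HIT; vc=[]
#6 0x1fc→b63/s7 L1-HIT; vc=[]
#7 0x40→b8/s0 L1-HIT; vc=[]
#8 0xa0→b20/s4 MISS; vc=[]
#9 0x1fc→b63/s7 L1-HIT; vc=[]
#10 0x1fd→b63/s7 L1-HIT; vc=[]
#11 0x135→b38/s6 MISS; vc=[]
#12 0x1fa→b63/s7 L1-HIT; vc=[]
#13 0x7c→b15/s7 MISS; vc=[63]
#14 0xb8→b23/s7 MISS; vc=[63,15]
#15 0x79→b15/s7 VC-HIT; vc=[63,23]
#16 0x7d→b15/s7 L1-HIT; vc=[63,23]
#17 0xbf→b23/s7 VC-HIT; vc=[63,15]
#18 0x7f→b15/s7 VC-HIT; vc=[63,23]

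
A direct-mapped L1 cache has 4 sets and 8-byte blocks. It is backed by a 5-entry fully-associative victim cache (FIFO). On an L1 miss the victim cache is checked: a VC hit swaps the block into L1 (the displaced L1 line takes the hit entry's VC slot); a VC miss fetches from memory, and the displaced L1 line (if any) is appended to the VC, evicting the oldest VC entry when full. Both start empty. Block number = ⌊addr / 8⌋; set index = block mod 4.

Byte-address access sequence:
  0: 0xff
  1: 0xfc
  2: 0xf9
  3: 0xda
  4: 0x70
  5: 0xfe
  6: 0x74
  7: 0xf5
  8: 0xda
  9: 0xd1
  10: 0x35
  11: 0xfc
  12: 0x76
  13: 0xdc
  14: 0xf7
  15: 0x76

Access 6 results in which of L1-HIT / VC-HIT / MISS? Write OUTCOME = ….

0: 0xff (blk 31, set 3) → MISS  vc=[]
1: 0xfc (blk 31, set 3) → L1-HIT  vc=[]
2: 0xf9 (blk 31, set 3) → L1-HIT  vc=[]
3: 0xda (blk 27, set 3) → MISS  vc=[31]
4: 0x70 (blk 14, set 2) → MISS  vc=[31]
5: 0xfe (blk 31, set 3) → VC-HIT  vc=[27]
6: 0x74 (blk 14, set 2) → L1-HIT  vc=[27]
7: 0xf5 (blk 30, set 2) → MISS  vc=[27, 14]
8: 0xda (blk 27, set 3) → VC-HIT  vc=[31, 14]
9: 0xd1 (blk 26, set 2) → MISS  vc=[31, 14, 30]
10: 0x35 (blk 6, set 2) → MISS  vc=[31, 14, 30, 26]
11: 0xfc (blk 31, set 3) → VC-HIT  vc=[27, 14, 30, 26]
12: 0x76 (blk 14, set 2) → VC-HIT  vc=[27, 6, 30, 26]
13: 0xdc (blk 27, set 3) → VC-HIT  vc=[31, 6, 30, 26]
14: 0xf7 (blk 30, set 2) → VC-HIT  vc=[31, 6, 14, 26]
15: 0x76 (blk 14, set 2) → VC-HIT  vc=[31, 6, 30, 26]

OUTCOME = L1-HIT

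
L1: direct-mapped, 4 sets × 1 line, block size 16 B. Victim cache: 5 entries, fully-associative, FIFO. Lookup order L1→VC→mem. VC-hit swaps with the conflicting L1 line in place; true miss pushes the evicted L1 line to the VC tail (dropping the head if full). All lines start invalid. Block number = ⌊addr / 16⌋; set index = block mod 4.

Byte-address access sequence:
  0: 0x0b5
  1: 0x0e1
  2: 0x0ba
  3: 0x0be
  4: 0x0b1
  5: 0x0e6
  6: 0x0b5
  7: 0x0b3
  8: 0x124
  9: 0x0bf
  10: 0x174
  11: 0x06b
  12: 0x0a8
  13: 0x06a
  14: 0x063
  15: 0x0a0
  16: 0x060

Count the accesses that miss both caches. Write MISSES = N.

MISSES = 6

#0 0xb5→b11/s3 MISS; vc=[]
#1 0xe1→b14/s2 MISS; vc=[]
#2 0xba→b11/s3 L1-HIT; vc=[]
#3 0xbe→b11/s3 L1-HIT; vc=[]
#4 0xb1→b11/s3 L1-HIT; vc=[]
#5 0xe6→b14/s2 L1-HIT; vc=[]
#6 0xb5→b11/s3 L1-HIT; vc=[]
#7 0xb3→b11/s3 L1-HIT; vc=[]
#8 0x124→b18/s2 MISS; vc=[14]
#9 0xbf→b11/s3 L1-HIT; vc=[14]
#10 0x174→b23/s3 MISS; vc=[14,11]
#11 0x6b→b6/s2 MISS; vc=[14,11,18]
#12 0xa8→b10/s2 MISS; vc=[14,11,18,6]
#13 0x6a→b6/s2 VC-HIT; vc=[14,11,18,10]
#14 0x63→b6/s2 L1-HIT; vc=[14,11,18,10]
#15 0xa0→b10/s2 VC-HIT; vc=[14,11,18,6]
#16 0x60→b6/s2 VC-HIT; vc=[14,11,18,10]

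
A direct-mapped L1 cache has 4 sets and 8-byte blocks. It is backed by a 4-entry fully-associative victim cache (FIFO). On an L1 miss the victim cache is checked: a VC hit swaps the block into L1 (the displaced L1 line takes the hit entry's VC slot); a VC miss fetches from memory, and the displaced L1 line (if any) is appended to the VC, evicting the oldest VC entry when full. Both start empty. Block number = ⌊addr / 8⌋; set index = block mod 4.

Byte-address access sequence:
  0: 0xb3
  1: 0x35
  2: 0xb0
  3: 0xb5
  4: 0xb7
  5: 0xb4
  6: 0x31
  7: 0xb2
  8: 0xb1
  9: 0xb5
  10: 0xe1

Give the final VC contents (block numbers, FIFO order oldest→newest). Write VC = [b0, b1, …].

VC = [6]

0: 0xb3 (blk 22, set 2) → MISS  vc=[]
1: 0x35 (blk 6, set 2) → MISS  vc=[22]
2: 0xb0 (blk 22, set 2) → VC-HIT  vc=[6]
3: 0xb5 (blk 22, set 2) → L1-HIT  vc=[6]
4: 0xb7 (blk 22, set 2) → L1-HIT  vc=[6]
5: 0xb4 (blk 22, set 2) → L1-HIT  vc=[6]
6: 0x31 (blk 6, set 2) → VC-HIT  vc=[22]
7: 0xb2 (blk 22, set 2) → VC-HIT  vc=[6]
8: 0xb1 (blk 22, set 2) → L1-HIT  vc=[6]
9: 0xb5 (blk 22, set 2) → L1-HIT  vc=[6]
10: 0xe1 (blk 28, set 0) → MISS  vc=[6]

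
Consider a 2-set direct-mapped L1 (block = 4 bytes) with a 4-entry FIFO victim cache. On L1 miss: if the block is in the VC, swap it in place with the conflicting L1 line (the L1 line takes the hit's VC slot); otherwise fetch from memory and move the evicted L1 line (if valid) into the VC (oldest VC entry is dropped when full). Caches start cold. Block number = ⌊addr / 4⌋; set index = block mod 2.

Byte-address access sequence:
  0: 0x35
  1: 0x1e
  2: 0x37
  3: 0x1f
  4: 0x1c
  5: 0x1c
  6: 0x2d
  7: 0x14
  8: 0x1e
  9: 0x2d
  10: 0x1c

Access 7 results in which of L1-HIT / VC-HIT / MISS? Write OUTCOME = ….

OUTCOME = MISS

0: 0x35 (blk 13, set 1) → MISS  vc=[]
1: 0x1e (blk 7, set 1) → MISS  vc=[13]
2: 0x37 (blk 13, set 1) → VC-HIT  vc=[7]
3: 0x1f (blk 7, set 1) → VC-HIT  vc=[13]
4: 0x1c (blk 7, set 1) → L1-HIT  vc=[13]
5: 0x1c (blk 7, set 1) → L1-HIT  vc=[13]
6: 0x2d (blk 11, set 1) → MISS  vc=[13, 7]
7: 0x14 (blk 5, set 1) → MISS  vc=[13, 7, 11]
8: 0x1e (blk 7, set 1) → VC-HIT  vc=[13, 5, 11]
9: 0x2d (blk 11, set 1) → VC-HIT  vc=[13, 5, 7]
10: 0x1c (blk 7, set 1) → VC-HIT  vc=[13, 5, 11]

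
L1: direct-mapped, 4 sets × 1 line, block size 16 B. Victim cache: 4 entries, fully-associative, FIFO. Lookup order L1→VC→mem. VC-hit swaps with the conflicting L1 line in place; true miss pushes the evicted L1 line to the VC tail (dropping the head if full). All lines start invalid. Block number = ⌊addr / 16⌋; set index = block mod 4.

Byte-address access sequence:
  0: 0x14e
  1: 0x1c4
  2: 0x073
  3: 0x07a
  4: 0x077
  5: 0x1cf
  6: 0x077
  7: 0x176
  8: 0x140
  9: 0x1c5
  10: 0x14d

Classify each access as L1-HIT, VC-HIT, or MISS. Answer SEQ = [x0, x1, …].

SEQ = [MISS, MISS, MISS, L1-HIT, L1-HIT, L1-HIT, L1-HIT, MISS, VC-HIT, VC-HIT, VC-HIT]

  [0] addr=0x14e blk=20 s=0: MISS | VC []
  [1] addr=0x1c4 blk=28 s=0: MISS | VC [20]
  [2] addr=0x73 blk=7 s=3: MISS | VC [20]
  [3] addr=0x7a blk=7 s=3: L1-HIT | VC [20]
  [4] addr=0x77 blk=7 s=3: L1-HIT | VC [20]
  [5] addr=0x1cf blk=28 s=0: L1-HIT | VC [20]
  [6] addr=0x77 blk=7 s=3: L1-HIT | VC [20]
  [7] addr=0x176 blk=23 s=3: MISS | VC [20, 7]
  [8] addr=0x140 blk=20 s=0: VC-HIT | VC [28, 7]
  [9] addr=0x1c5 blk=28 s=0: VC-HIT | VC [20, 7]
  [10] addr=0x14d blk=20 s=0: VC-HIT | VC [28, 7]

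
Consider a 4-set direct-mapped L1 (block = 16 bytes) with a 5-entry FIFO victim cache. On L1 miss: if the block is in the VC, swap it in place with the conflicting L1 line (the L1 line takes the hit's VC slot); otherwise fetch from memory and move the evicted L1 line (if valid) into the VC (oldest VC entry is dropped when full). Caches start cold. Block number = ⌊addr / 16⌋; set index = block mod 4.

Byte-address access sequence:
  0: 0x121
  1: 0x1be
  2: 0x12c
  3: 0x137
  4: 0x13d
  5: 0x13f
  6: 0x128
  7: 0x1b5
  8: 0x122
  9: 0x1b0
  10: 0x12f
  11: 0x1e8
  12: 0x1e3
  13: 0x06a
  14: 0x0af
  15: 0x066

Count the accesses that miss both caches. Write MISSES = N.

  [0] addr=0x121 blk=18 s=2: MISS | VC []
  [1] addr=0x1be blk=27 s=3: MISS | VC []
  [2] addr=0x12c blk=18 s=2: L1-HIT | VC []
  [3] addr=0x137 blk=19 s=3: MISS | VC [27]
  [4] addr=0x13d blk=19 s=3: L1-HIT | VC [27]
  [5] addr=0x13f blk=19 s=3: L1-HIT | VC [27]
  [6] addr=0x128 blk=18 s=2: L1-HIT | VC [27]
  [7] addr=0x1b5 blk=27 s=3: VC-HIT | VC [19]
  [8] addr=0x122 blk=18 s=2: L1-HIT | VC [19]
  [9] addr=0x1b0 blk=27 s=3: L1-HIT | VC [19]
  [10] addr=0x12f blk=18 s=2: L1-HIT | VC [19]
  [11] addr=0x1e8 blk=30 s=2: MISS | VC [19, 18]
  [12] addr=0x1e3 blk=30 s=2: L1-HIT | VC [19, 18]
  [13] addr=0x6a blk=6 s=2: MISS | VC [19, 18, 30]
  [14] addr=0xaf blk=10 s=2: MISS | VC [19, 18, 30, 6]
  [15] addr=0x66 blk=6 s=2: VC-HIT | VC [19, 18, 30, 10]

MISSES = 6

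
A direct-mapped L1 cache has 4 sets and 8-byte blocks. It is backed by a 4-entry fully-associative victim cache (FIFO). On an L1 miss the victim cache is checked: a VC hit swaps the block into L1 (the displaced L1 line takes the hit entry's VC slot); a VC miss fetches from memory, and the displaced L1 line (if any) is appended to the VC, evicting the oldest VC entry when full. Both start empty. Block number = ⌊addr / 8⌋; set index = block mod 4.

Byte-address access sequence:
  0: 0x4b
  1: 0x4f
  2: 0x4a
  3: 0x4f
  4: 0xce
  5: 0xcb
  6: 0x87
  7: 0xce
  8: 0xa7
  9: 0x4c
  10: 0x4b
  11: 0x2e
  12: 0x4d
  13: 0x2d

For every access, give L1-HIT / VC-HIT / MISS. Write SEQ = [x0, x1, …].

0: 0x4b (blk 9, set 1) → MISS  vc=[]
1: 0x4f (blk 9, set 1) → L1-HIT  vc=[]
2: 0x4a (blk 9, set 1) → L1-HIT  vc=[]
3: 0x4f (blk 9, set 1) → L1-HIT  vc=[]
4: 0xce (blk 25, set 1) → MISS  vc=[9]
5: 0xcb (blk 25, set 1) → L1-HIT  vc=[9]
6: 0x87 (blk 16, set 0) → MISS  vc=[9]
7: 0xce (blk 25, set 1) → L1-HIT  vc=[9]
8: 0xa7 (blk 20, set 0) → MISS  vc=[9, 16]
9: 0x4c (blk 9, set 1) → VC-HIT  vc=[25, 16]
10: 0x4b (blk 9, set 1) → L1-HIT  vc=[25, 16]
11: 0x2e (blk 5, set 1) → MISS  vc=[25, 16, 9]
12: 0x4d (blk 9, set 1) → VC-HIT  vc=[25, 16, 5]
13: 0x2d (blk 5, set 1) → VC-HIT  vc=[25, 16, 9]

SEQ = [MISS, L1-HIT, L1-HIT, L1-HIT, MISS, L1-HIT, MISS, L1-HIT, MISS, VC-HIT, L1-HIT, MISS, VC-HIT, VC-HIT]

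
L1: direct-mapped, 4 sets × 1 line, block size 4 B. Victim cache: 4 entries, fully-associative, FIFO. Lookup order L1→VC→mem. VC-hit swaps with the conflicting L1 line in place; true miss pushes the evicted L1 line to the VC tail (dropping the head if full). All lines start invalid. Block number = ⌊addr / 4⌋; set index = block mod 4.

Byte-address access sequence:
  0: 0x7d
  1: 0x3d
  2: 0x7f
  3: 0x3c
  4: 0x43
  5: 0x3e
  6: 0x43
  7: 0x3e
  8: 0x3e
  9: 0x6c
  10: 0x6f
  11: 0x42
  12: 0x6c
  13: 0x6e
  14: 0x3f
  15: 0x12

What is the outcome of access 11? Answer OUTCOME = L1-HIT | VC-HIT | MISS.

0: 0x7d (blk 31, set 3) → MISS  vc=[]
1: 0x3d (blk 15, set 3) → MISS  vc=[31]
2: 0x7f (blk 31, set 3) → VC-HIT  vc=[15]
3: 0x3c (blk 15, set 3) → VC-HIT  vc=[31]
4: 0x43 (blk 16, set 0) → MISS  vc=[31]
5: 0x3e (blk 15, set 3) → L1-HIT  vc=[31]
6: 0x43 (blk 16, set 0) → L1-HIT  vc=[31]
7: 0x3e (blk 15, set 3) → L1-HIT  vc=[31]
8: 0x3e (blk 15, set 3) → L1-HIT  vc=[31]
9: 0x6c (blk 27, set 3) → MISS  vc=[31, 15]
10: 0x6f (blk 27, set 3) → L1-HIT  vc=[31, 15]
11: 0x42 (blk 16, set 0) → L1-HIT  vc=[31, 15]
12: 0x6c (blk 27, set 3) → L1-HIT  vc=[31, 15]
13: 0x6e (blk 27, set 3) → L1-HIT  vc=[31, 15]
14: 0x3f (blk 15, set 3) → VC-HIT  vc=[31, 27]
15: 0x12 (blk 4, set 0) → MISS  vc=[31, 27, 16]

OUTCOME = L1-HIT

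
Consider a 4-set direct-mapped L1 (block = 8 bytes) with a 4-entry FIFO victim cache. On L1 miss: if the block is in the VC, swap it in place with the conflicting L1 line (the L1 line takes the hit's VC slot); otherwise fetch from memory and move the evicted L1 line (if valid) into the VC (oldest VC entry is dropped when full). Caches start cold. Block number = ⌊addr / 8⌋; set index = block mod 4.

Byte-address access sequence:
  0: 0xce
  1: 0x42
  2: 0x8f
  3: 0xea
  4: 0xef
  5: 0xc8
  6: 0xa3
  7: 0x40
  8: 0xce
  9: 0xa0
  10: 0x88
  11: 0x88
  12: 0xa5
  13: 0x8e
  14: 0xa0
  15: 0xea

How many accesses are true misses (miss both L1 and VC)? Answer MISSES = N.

  [0] addr=0xce blk=25 s=1: MISS | VC []
  [1] addr=0x42 blk=8 s=0: MISS | VC []
  [2] addr=0x8f blk=17 s=1: MISS | VC [25]
  [3] addr=0xea blk=29 s=1: MISS | VC [25, 17]
  [4] addr=0xef blk=29 s=1: L1-HIT | VC [25, 17]
  [5] addr=0xc8 blk=25 s=1: VC-HIT | VC [29, 17]
  [6] addr=0xa3 blk=20 s=0: MISS | VC [29, 17, 8]
  [7] addr=0x40 blk=8 s=0: VC-HIT | VC [29, 17, 20]
  [8] addr=0xce blk=25 s=1: L1-HIT | VC [29, 17, 20]
  [9] addr=0xa0 blk=20 s=0: VC-HIT | VC [29, 17, 8]
  [10] addr=0x88 blk=17 s=1: VC-HIT | VC [29, 25, 8]
  [11] addr=0x88 blk=17 s=1: L1-HIT | VC [29, 25, 8]
  [12] addr=0xa5 blk=20 s=0: L1-HIT | VC [29, 25, 8]
  [13] addr=0x8e blk=17 s=1: L1-HIT | VC [29, 25, 8]
  [14] addr=0xa0 blk=20 s=0: L1-HIT | VC [29, 25, 8]
  [15] addr=0xea blk=29 s=1: VC-HIT | VC [17, 25, 8]

MISSES = 5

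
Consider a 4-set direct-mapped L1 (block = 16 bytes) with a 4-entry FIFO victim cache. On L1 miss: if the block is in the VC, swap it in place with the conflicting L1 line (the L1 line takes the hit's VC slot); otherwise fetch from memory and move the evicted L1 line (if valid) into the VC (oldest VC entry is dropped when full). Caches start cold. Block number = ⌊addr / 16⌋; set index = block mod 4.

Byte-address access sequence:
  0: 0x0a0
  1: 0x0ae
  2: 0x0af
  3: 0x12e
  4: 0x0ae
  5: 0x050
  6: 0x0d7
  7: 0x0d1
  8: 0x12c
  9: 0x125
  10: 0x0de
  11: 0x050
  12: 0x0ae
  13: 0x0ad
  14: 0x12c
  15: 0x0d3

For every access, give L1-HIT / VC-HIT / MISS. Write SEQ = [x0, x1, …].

SEQ = [MISS, L1-HIT, L1-HIT, MISS, VC-HIT, MISS, MISS, L1-HIT, VC-HIT, L1-HIT, L1-HIT, VC-HIT, VC-HIT, L1-HIT, VC-HIT, VC-HIT]

#0 0xa0→b10/s2 MISS; vc=[]
#1 0xae→b10/s2 L1-HIT; vc=[]
#2 0xaf→b10/s2 L1-HIT; vc=[]
#3 0x12e→b18/s2 MISS; vc=[10]
#4 0xae→b10/s2 VC-HIT; vc=[18]
#5 0x50→b5/s1 MISS; vc=[18]
#6 0xd7→b13/s1 MISS; vc=[18,5]
#7 0xd1→b13/s1 L1-HIT; vc=[18,5]
#8 0x12c→b18/s2 VC-HIT; vc=[10,5]
#9 0x125→b18/s2 L1-HIT; vc=[10,5]
#10 0xde→b13/s1 L1-HIT; vc=[10,5]
#11 0x50→b5/s1 VC-HIT; vc=[10,13]
#12 0xae→b10/s2 VC-HIT; vc=[18,13]
#13 0xad→b10/s2 L1-HIT; vc=[18,13]
#14 0x12c→b18/s2 VC-HIT; vc=[10,13]
#15 0xd3→b13/s1 VC-HIT; vc=[10,5]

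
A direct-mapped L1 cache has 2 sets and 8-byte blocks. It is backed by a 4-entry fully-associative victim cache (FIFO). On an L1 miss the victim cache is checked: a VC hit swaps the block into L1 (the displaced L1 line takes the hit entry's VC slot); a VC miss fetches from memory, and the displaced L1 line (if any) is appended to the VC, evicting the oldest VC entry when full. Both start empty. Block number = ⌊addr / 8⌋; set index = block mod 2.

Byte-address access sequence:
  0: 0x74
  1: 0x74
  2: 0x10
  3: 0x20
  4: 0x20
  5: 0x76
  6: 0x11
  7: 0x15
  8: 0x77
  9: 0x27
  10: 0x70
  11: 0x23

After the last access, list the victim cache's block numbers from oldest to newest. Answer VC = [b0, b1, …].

VC = [14, 2]

#0 0x74→b14/s0 MISS; vc=[]
#1 0x74→b14/s0 L1-HIT; vc=[]
#2 0x10→b2/s0 MISS; vc=[14]
#3 0x20→b4/s0 MISS; vc=[14,2]
#4 0x20→b4/s0 L1-HIT; vc=[14,2]
#5 0x76→b14/s0 VC-HIT; vc=[4,2]
#6 0x11→b2/s0 VC-HIT; vc=[4,14]
#7 0x15→b2/s0 L1-HIT; vc=[4,14]
#8 0x77→b14/s0 VC-HIT; vc=[4,2]
#9 0x27→b4/s0 VC-HIT; vc=[14,2]
#10 0x70→b14/s0 VC-HIT; vc=[4,2]
#11 0x23→b4/s0 VC-HIT; vc=[14,2]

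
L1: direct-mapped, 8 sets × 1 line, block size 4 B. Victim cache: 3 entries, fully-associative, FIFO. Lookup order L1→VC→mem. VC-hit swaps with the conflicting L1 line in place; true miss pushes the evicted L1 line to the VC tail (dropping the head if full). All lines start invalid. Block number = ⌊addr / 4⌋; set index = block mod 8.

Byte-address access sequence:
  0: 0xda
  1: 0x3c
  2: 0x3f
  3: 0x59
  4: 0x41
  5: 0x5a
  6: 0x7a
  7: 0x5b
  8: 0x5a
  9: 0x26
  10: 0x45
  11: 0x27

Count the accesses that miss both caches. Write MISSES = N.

MISSES = 7

#0 0xda→b54/s6 MISS; vc=[]
#1 0x3c→b15/s7 MISS; vc=[]
#2 0x3f→b15/s7 L1-HIT; vc=[]
#3 0x59→b22/s6 MISS; vc=[54]
#4 0x41→b16/s0 MISS; vc=[54]
#5 0x5a→b22/s6 L1-HIT; vc=[54]
#6 0x7a→b30/s6 MISS; vc=[54,22]
#7 0x5b→b22/s6 VC-HIT; vc=[54,30]
#8 0x5a→b22/s6 L1-HIT; vc=[54,30]
#9 0x26→b9/s1 MISS; vc=[54,30]
#10 0x45→b17/s1 MISS; vc=[54,30,9]
#11 0x27→b9/s1 VC-HIT; vc=[54,30,17]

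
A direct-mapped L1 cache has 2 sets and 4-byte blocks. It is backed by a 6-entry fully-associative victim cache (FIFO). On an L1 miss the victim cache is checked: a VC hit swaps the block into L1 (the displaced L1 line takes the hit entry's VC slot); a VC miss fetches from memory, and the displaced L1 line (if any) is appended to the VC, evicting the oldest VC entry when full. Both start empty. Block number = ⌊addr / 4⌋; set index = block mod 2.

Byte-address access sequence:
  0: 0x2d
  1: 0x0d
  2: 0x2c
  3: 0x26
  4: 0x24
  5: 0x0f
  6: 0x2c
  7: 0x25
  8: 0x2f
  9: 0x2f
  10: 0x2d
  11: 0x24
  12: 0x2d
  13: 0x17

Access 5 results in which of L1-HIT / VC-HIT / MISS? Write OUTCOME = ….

#0 0x2d→b11/s1 MISS; vc=[]
#1 0xd→b3/s1 MISS; vc=[11]
#2 0x2c→b11/s1 VC-HIT; vc=[3]
#3 0x26→b9/s1 MISS; vc=[3,11]
#4 0x24→b9/s1 L1-HIT; vc=[3,11]
#5 0xf→b3/s1 VC-HIT; vc=[9,11]
#6 0x2c→b11/s1 VC-HIT; vc=[9,3]
#7 0x25→b9/s1 VC-HIT; vc=[11,3]
#8 0x2f→b11/s1 VC-HIT; vc=[9,3]
#9 0x2f→b11/s1 L1-HIT; vc=[9,3]
#10 0x2d→b11/s1 L1-HIT; vc=[9,3]
#11 0x24→b9/s1 VC-HIT; vc=[11,3]
#12 0x2d→b11/s1 VC-HIT; vc=[9,3]
#13 0x17→b5/s1 MISS; vc=[9,3,11]

OUTCOME = VC-HIT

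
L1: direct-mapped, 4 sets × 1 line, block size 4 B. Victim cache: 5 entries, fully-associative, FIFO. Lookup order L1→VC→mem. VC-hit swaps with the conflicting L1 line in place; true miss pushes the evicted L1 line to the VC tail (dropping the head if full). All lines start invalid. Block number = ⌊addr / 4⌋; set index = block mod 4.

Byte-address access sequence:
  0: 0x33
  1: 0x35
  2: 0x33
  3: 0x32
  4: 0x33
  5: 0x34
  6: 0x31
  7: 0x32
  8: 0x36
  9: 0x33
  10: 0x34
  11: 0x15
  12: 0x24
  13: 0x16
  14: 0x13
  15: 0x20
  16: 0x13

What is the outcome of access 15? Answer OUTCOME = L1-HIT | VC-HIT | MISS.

OUTCOME = MISS

0: 0x33 (blk 12, set 0) → MISS  vc=[]
1: 0x35 (blk 13, set 1) → MISS  vc=[]
2: 0x33 (blk 12, set 0) → L1-HIT  vc=[]
3: 0x32 (blk 12, set 0) → L1-HIT  vc=[]
4: 0x33 (blk 12, set 0) → L1-HIT  vc=[]
5: 0x34 (blk 13, set 1) → L1-HIT  vc=[]
6: 0x31 (blk 12, set 0) → L1-HIT  vc=[]
7: 0x32 (blk 12, set 0) → L1-HIT  vc=[]
8: 0x36 (blk 13, set 1) → L1-HIT  vc=[]
9: 0x33 (blk 12, set 0) → L1-HIT  vc=[]
10: 0x34 (blk 13, set 1) → L1-HIT  vc=[]
11: 0x15 (blk 5, set 1) → MISS  vc=[13]
12: 0x24 (blk 9, set 1) → MISS  vc=[13, 5]
13: 0x16 (blk 5, set 1) → VC-HIT  vc=[13, 9]
14: 0x13 (blk 4, set 0) → MISS  vc=[13, 9, 12]
15: 0x20 (blk 8, set 0) → MISS  vc=[13, 9, 12, 4]
16: 0x13 (blk 4, set 0) → VC-HIT  vc=[13, 9, 12, 8]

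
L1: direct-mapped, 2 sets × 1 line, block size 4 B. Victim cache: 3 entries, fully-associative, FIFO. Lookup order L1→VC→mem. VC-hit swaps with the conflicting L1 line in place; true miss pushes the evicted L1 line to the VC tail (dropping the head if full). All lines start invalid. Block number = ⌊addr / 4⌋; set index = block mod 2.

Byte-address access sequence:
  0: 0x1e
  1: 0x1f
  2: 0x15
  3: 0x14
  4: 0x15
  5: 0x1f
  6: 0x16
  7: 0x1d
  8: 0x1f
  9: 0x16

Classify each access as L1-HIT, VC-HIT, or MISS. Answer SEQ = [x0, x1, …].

SEQ = [MISS, L1-HIT, MISS, L1-HIT, L1-HIT, VC-HIT, VC-HIT, VC-HIT, L1-HIT, VC-HIT]

  [0] addr=0x1e blk=7 s=1: MISS | VC []
  [1] addr=0x1f blk=7 s=1: L1-HIT | VC []
  [2] addr=0x15 blk=5 s=1: MISS | VC [7]
  [3] addr=0x14 blk=5 s=1: L1-HIT | VC [7]
  [4] addr=0x15 blk=5 s=1: L1-HIT | VC [7]
  [5] addr=0x1f blk=7 s=1: VC-HIT | VC [5]
  [6] addr=0x16 blk=5 s=1: VC-HIT | VC [7]
  [7] addr=0x1d blk=7 s=1: VC-HIT | VC [5]
  [8] addr=0x1f blk=7 s=1: L1-HIT | VC [5]
  [9] addr=0x16 blk=5 s=1: VC-HIT | VC [7]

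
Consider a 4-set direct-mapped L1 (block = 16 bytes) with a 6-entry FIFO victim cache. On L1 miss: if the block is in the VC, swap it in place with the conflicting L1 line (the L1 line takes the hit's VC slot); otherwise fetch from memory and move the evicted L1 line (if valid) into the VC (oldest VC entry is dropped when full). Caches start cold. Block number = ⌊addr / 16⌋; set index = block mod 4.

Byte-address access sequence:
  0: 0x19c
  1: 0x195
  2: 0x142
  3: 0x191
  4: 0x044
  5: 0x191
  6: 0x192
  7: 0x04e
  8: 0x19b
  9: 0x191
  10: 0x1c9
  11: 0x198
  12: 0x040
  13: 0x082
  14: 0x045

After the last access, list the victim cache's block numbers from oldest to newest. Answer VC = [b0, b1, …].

  [0] addr=0x19c blk=25 s=1: MISS | VC []
  [1] addr=0x195 blk=25 s=1: L1-HIT | VC []
  [2] addr=0x142 blk=20 s=0: MISS | VC []
  [3] addr=0x191 blk=25 s=1: L1-HIT | VC []
  [4] addr=0x44 blk=4 s=0: MISS | VC [20]
  [5] addr=0x191 blk=25 s=1: L1-HIT | VC [20]
  [6] addr=0x192 blk=25 s=1: L1-HIT | VC [20]
  [7] addr=0x4e blk=4 s=0: L1-HIT | VC [20]
  [8] addr=0x19b blk=25 s=1: L1-HIT | VC [20]
  [9] addr=0x191 blk=25 s=1: L1-HIT | VC [20]
  [10] addr=0x1c9 blk=28 s=0: MISS | VC [20, 4]
  [11] addr=0x198 blk=25 s=1: L1-HIT | VC [20, 4]
  [12] addr=0x40 blk=4 s=0: VC-HIT | VC [20, 28]
  [13] addr=0x82 blk=8 s=0: MISS | VC [20, 28, 4]
  [14] addr=0x45 blk=4 s=0: VC-HIT | VC [20, 28, 8]

VC = [20, 28, 8]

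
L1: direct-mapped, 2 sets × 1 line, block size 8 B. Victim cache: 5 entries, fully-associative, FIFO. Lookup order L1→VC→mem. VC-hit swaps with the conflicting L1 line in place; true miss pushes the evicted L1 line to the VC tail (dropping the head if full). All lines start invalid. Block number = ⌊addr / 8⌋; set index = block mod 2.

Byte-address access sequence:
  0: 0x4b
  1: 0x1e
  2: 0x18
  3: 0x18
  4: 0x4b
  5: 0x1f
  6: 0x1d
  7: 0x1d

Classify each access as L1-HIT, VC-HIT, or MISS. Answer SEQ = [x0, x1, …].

SEQ = [MISS, MISS, L1-HIT, L1-HIT, VC-HIT, VC-HIT, L1-HIT, L1-HIT]

0: 0x4b (blk 9, set 1) → MISS  vc=[]
1: 0x1e (blk 3, set 1) → MISS  vc=[9]
2: 0x18 (blk 3, set 1) → L1-HIT  vc=[9]
3: 0x18 (blk 3, set 1) → L1-HIT  vc=[9]
4: 0x4b (blk 9, set 1) → VC-HIT  vc=[3]
5: 0x1f (blk 3, set 1) → VC-HIT  vc=[9]
6: 0x1d (blk 3, set 1) → L1-HIT  vc=[9]
7: 0x1d (blk 3, set 1) → L1-HIT  vc=[9]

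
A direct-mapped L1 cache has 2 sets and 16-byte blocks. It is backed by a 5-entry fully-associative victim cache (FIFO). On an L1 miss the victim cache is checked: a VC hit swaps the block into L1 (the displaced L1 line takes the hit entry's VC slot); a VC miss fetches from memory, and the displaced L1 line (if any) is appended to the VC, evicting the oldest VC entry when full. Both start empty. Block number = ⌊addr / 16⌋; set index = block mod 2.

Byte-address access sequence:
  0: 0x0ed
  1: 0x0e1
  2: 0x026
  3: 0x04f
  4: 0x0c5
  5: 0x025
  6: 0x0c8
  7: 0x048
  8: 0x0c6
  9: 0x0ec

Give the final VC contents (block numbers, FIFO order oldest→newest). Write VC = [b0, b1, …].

  [0] addr=0xed blk=14 s=0: MISS | VC []
  [1] addr=0xe1 blk=14 s=0: L1-HIT | VC []
  [2] addr=0x26 blk=2 s=0: MISS | VC [14]
  [3] addr=0x4f blk=4 s=0: MISS | VC [14, 2]
  [4] addr=0xc5 blk=12 s=0: MISS | VC [14, 2, 4]
  [5] addr=0x25 blk=2 s=0: VC-HIT | VC [14, 12, 4]
  [6] addr=0xc8 blk=12 s=0: VC-HIT | VC [14, 2, 4]
  [7] addr=0x48 blk=4 s=0: VC-HIT | VC [14, 2, 12]
  [8] addr=0xc6 blk=12 s=0: VC-HIT | VC [14, 2, 4]
  [9] addr=0xec blk=14 s=0: VC-HIT | VC [12, 2, 4]

VC = [12, 2, 4]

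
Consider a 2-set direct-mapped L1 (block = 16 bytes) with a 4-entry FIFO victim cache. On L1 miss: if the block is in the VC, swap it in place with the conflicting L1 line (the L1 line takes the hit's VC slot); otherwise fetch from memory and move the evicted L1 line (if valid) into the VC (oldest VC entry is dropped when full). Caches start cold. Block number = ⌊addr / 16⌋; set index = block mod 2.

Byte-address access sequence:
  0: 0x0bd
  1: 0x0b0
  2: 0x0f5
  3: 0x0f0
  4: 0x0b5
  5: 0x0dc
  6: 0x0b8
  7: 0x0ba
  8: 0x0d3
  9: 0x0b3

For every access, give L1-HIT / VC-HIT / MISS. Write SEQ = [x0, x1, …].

#0 0xbd→b11/s1 MISS; vc=[]
#1 0xb0→b11/s1 L1-HIT; vc=[]
#2 0xf5→b15/s1 MISS; vc=[11]
#3 0xf0→b15/s1 L1-HIT; vc=[11]
#4 0xb5→b11/s1 VC-HIT; vc=[15]
#5 0xdc→b13/s1 MISS; vc=[15,11]
#6 0xb8→b11/s1 VC-HIT; vc=[15,13]
#7 0xba→b11/s1 L1-HIT; vc=[15,13]
#8 0xd3→b13/s1 VC-HIT; vc=[15,11]
#9 0xb3→b11/s1 VC-HIT; vc=[15,13]

SEQ = [MISS, L1-HIT, MISS, L1-HIT, VC-HIT, MISS, VC-HIT, L1-HIT, VC-HIT, VC-HIT]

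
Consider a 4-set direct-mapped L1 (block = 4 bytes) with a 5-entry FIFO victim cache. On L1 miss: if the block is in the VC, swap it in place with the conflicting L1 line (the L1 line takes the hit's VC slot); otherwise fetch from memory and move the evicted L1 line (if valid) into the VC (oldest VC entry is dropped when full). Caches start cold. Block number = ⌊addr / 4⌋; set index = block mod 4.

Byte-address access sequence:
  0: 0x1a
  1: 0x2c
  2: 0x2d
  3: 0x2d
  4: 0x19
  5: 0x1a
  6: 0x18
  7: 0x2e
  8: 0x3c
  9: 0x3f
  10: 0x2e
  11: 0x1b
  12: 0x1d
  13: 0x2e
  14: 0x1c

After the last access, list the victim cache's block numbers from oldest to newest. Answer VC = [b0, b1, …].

0: 0x1a (blk 6, set 2) → MISS  vc=[]
1: 0x2c (blk 11, set 3) → MISS  vc=[]
2: 0x2d (blk 11, set 3) → L1-HIT  vc=[]
3: 0x2d (blk 11, set 3) → L1-HIT  vc=[]
4: 0x19 (blk 6, set 2) → L1-HIT  vc=[]
5: 0x1a (blk 6, set 2) → L1-HIT  vc=[]
6: 0x18 (blk 6, set 2) → L1-HIT  vc=[]
7: 0x2e (blk 11, set 3) → L1-HIT  vc=[]
8: 0x3c (blk 15, set 3) → MISS  vc=[11]
9: 0x3f (blk 15, set 3) → L1-HIT  vc=[11]
10: 0x2e (blk 11, set 3) → VC-HIT  vc=[15]
11: 0x1b (blk 6, set 2) → L1-HIT  vc=[15]
12: 0x1d (blk 7, set 3) → MISS  vc=[15, 11]
13: 0x2e (blk 11, set 3) → VC-HIT  vc=[15, 7]
14: 0x1c (blk 7, set 3) → VC-HIT  vc=[15, 11]

VC = [15, 11]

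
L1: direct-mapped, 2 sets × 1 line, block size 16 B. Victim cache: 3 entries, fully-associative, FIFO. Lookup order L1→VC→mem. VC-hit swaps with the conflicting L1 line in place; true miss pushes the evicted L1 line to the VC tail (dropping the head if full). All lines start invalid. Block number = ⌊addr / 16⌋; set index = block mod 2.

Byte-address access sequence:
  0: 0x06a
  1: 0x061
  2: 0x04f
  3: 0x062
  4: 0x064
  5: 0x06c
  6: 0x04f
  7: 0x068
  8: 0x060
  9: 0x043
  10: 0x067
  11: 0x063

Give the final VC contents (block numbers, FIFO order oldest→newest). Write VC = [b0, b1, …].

#0 0x6a→b6/s0 MISS; vc=[]
#1 0x61→b6/s0 L1-HIT; vc=[]
#2 0x4f→b4/s0 MISS; vc=[6]
#3 0x62→b6/s0 VC-HIT; vc=[4]
#4 0x64→b6/s0 L1-HIT; vc=[4]
#5 0x6c→b6/s0 L1-HIT; vc=[4]
#6 0x4f→b4/s0 VC-HIT; vc=[6]
#7 0x68→b6/s0 VC-HIT; vc=[4]
#8 0x60→b6/s0 L1-HIT; vc=[4]
#9 0x43→b4/s0 VC-HIT; vc=[6]
#10 0x67→b6/s0 VC-HIT; vc=[4]
#11 0x63→b6/s0 L1-HIT; vc=[4]

VC = [4]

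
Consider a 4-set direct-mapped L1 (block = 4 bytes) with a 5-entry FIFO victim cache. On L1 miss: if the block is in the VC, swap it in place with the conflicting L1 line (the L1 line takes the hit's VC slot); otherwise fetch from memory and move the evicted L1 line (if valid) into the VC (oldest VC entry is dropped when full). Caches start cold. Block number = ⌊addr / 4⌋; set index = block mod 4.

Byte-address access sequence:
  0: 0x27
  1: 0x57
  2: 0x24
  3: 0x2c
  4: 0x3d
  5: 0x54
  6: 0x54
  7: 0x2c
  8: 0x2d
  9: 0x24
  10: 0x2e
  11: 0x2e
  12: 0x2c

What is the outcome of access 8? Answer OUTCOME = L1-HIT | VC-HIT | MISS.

0: 0x27 (blk 9, set 1) → MISS  vc=[]
1: 0x57 (blk 21, set 1) → MISS  vc=[9]
2: 0x24 (blk 9, set 1) → VC-HIT  vc=[21]
3: 0x2c (blk 11, set 3) → MISS  vc=[21]
4: 0x3d (blk 15, set 3) → MISS  vc=[21, 11]
5: 0x54 (blk 21, set 1) → VC-HIT  vc=[9, 11]
6: 0x54 (blk 21, set 1) → L1-HIT  vc=[9, 11]
7: 0x2c (blk 11, set 3) → VC-HIT  vc=[9, 15]
8: 0x2d (blk 11, set 3) → L1-HIT  vc=[9, 15]
9: 0x24 (blk 9, set 1) → VC-HIT  vc=[21, 15]
10: 0x2e (blk 11, set 3) → L1-HIT  vc=[21, 15]
11: 0x2e (blk 11, set 3) → L1-HIT  vc=[21, 15]
12: 0x2c (blk 11, set 3) → L1-HIT  vc=[21, 15]

OUTCOME = L1-HIT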